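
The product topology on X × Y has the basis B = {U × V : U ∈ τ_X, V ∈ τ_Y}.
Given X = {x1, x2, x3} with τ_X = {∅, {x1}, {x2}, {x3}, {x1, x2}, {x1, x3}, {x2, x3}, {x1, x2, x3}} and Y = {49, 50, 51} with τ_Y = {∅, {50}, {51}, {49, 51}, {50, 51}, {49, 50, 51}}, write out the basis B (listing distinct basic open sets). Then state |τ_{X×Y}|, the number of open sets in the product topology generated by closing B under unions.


Basis B = {∅ × ∅, {x1} × {50}, {x1} × {51}, {x2} × {50}, {x2} × {51}, {x3} × {50}, {x3} × {51}, {x1} × {49, 51}, {x1} × {50, 51}, {x1, x2} × {50}, {x1, x3} × {50}, {x1, x2} × {51}, {x1, x3} × {51}, {x2} × {49, 51}, {x2} × {50, 51}, {x2, x3} × {50}, {x2, x3} × {51}, {x3} × {49, 51}, {x3} × {50, 51}, {x1} × {49, 50, 51}, {x1, x2, x3} × {50}, {x1, x2, x3} × {51}, {x2} × {49, 50, 51}, {x3} × {49, 50, 51}, {x1, x2} × {49, 51}, {x1, x3} × {49, 51}, {x1, x2} × {50, 51}, {x1, x3} × {50, 51}, {x2, x3} × {49, 51}, {x2, x3} × {50, 51}, {x1, x2} × {49, 50, 51}, {x1, x3} × {49, 50, 51}, {x1, x2, x3} × {49, 51}, {x1, x2, x3} × {50, 51}, {x2, x3} × {49, 50, 51}, {x1, x2, x3} × {49, 50, 51}}; |τ_{X×Y}| = 216.

Enumerate products U × V with U ∈ τ_X, V ∈ τ_Y (deduplicated):
  ∅ × ∅ = {} (∅)
  {x1} × {50} = {(x1,50)}
  {x1} × {51} = {(x1,51)}
  {x2} × {50} = {(x2,50)}
  {x2} × {51} = {(x2,51)}
  {x3} × {50} = {(x3,50)}
  {x3} × {51} = {(x3,51)}
  {x1} × {49, 51} = {(x1,49), (x1,51)}
  {x1} × {50, 51} = {(x1,50), (x1,51)}
  {x1, x2} × {50} = {(x1,50), (x2,50)}
  {x1, x3} × {50} = {(x1,50), (x3,50)}
  {x1, x2} × {51} = {(x1,51), (x2,51)}
  {x1, x3} × {51} = {(x1,51), (x3,51)}
  {x2} × {49, 51} = {(x2,49), (x2,51)}
  {x2} × {50, 51} = {(x2,50), (x2,51)}
  {x2, x3} × {50} = {(x2,50), (x3,50)}
  {x2, x3} × {51} = {(x2,51), (x3,51)}
  {x3} × {49, 51} = {(x3,49), (x3,51)}
  {x3} × {50, 51} = {(x3,50), (x3,51)}
  {x1} × {49, 50, 51} = {(x1,49), (x1,50), (x1,51)}
  {x1, x2, x3} × {50} = {(x1,50), (x2,50), (x3,50)}
  {x1, x2, x3} × {51} = {(x1,51), (x2,51), (x3,51)}
  {x2} × {49, 50, 51} = {(x2,49), (x2,50), (x2,51)}
  {x3} × {49, 50, 51} = {(x3,49), (x3,50), (x3,51)}
  {x1, x2} × {49, 51} = {(x1,49), (x1,51), (x2,49), (x2,51)}
  {x1, x3} × {49, 51} = {(x1,49), (x1,51), (x3,49), (x3,51)}
  {x1, x2} × {50, 51} = {(x1,50), (x1,51), (x2,50), (x2,51)}
  {x1, x3} × {50, 51} = {(x1,50), (x1,51), (x3,50), (x3,51)}
  {x2, x3} × {49, 51} = {(x2,49), (x2,51), (x3,49), (x3,51)}
  {x2, x3} × {50, 51} = {(x2,50), (x2,51), (x3,50), (x3,51)}
  {x1, x2} × {49, 50, 51} = {(x1,49), (x1,50), (x1,51), (x2,49), (x2,50), (x2,51)}
  {x1, x3} × {49, 50, 51} = {(x1,49), (x1,50), (x1,51), (x3,49), (x3,50), (x3,51)}
  {x1, x2, x3} × {49, 51} = {(x1,49), (x1,51), (x2,49), (x2,51), (x3,49), (x3,51)}
  {x1, x2, x3} × {50, 51} = {(x1,50), (x1,51), (x2,50), (x2,51), (x3,50), (x3,51)}
  {x2, x3} × {49, 50, 51} = {(x2,49), (x2,50), (x2,51), (x3,49), (x3,50), (x3,51)}
  {x1, x2, x3} × {49, 50, 51} = {(x1,49), (x1,50), (x1,51), (x2,49), (x2,50), (x2,51), (x3,49), (x3,50), (x3,51)}
These 36 distinct sets form the basis B.
Close under arbitrary unions to get τ_{X×Y}; counting gives |τ_{X×Y}| = 216.


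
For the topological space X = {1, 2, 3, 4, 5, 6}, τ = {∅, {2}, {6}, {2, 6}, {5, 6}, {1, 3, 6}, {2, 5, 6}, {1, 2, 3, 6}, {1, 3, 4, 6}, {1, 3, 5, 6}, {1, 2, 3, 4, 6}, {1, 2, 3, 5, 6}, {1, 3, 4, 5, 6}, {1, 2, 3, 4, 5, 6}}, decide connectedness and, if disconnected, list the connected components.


(X, τ) is disconnected; components = [{2}, {1, 3, 4, 5, 6}].

Find clopen sets (U ∈ τ with X ∖ U ∈ τ):
  U = ∅, X ∖ U = {1, 2, 3, 4, 5, 6} — both open, so U is clopen.
  U = {2}, X ∖ U = {1, 3, 4, 5, 6} — both open, so U is clopen.
  U = {1, 3, 4, 5, 6}, X ∖ U = {2} — both open, so U is clopen.
  U = {1, 2, 3, 4, 5, 6}, X ∖ U = ∅ — both open, so U is clopen.
Nontrivial clopen(s) exist: e.g. {2}. So (X, τ) is disconnected.
Compute connected components by grouping points that agree on all clopens:
  component: {2}
  component: {1, 3, 4, 5, 6}


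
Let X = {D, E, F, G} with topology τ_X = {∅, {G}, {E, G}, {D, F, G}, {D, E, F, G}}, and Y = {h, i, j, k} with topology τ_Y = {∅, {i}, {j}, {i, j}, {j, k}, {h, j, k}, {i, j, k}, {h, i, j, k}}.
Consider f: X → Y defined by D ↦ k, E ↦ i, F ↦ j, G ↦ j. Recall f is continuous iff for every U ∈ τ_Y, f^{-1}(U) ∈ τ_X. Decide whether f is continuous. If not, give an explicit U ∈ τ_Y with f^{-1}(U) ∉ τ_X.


f is NOT continuous.

Compute f^{-1}(U) for each U ∈ τ_Y:
  U = ∅: f^{-1}(U) = ∅ ∈ τ_X ✓.
  U = {i}: f^{-1}(U) = {E} ∉ τ_X ✗.
  U = {j}: f^{-1}(U) = {F, G} ∉ τ_X ✗.
  U = {i, j}: f^{-1}(U) = {E, F, G} ∉ τ_X ✗.
  U = {j, k}: f^{-1}(U) = {D, F, G} ∈ τ_X ✓.
  U = {h, j, k}: f^{-1}(U) = {D, F, G} ∈ τ_X ✓.
  U = {i, j, k}: f^{-1}(U) = {D, E, F, G} ∈ τ_X ✓.
  U = {h, i, j, k}: f^{-1}(U) = {D, E, F, G} ∈ τ_X ✓.
Found U = {i} with f^{-1}(U) = {E} not in τ_X. Therefore f is NOT continuous.


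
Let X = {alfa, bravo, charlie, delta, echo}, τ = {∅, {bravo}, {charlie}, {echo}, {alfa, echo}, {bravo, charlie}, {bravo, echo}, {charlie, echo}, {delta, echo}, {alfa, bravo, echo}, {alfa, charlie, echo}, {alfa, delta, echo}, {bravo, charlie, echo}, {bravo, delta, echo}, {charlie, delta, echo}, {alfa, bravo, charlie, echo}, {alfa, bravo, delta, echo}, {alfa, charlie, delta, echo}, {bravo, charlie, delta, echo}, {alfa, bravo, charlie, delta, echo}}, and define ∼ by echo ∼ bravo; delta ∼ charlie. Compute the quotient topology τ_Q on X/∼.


X/∼ = {[alfa], [bravo=echo], [charlie=delta]}; |τ_Q| = 5.

Equivalence classes: [alfa], [bravo=echo], [charlie=delta].
Quotient map π: X → X/∼ sends alfa ↦ [alfa], bravo ↦ [bravo=echo], charlie ↦ [charlie=delta], delta ↦ [charlie=delta], echo ↦ [bravo=echo].
For each subset V ⊆ X/∼, compute π^{-1}(V) ⊆ X and check whether π^{-1}(V) ∈ τ. V is open in τ_Q iff π^{-1}(V) ∈ τ.
  V = {}: π^{-1}(V) = ∅ ∈ τ ✓.
  V = {[alfa]}: π^{-1}(V) = {alfa} ∉ τ ✗.
  V = {[bravo=echo]}: π^{-1}(V) = {bravo, echo} ∈ τ ✓.
  V = {[alfa], [bravo=echo]}: π^{-1}(V) = {alfa, bravo, echo} ∈ τ ✓.
  V = {[charlie=delta]}: π^{-1}(V) = {charlie, delta} ∉ τ ✗.
  V = {[alfa], [charlie=delta]}: π^{-1}(V) = {alfa, charlie, delta} ∉ τ ✗.
  V = {[bravo=echo], [charlie=delta]}: π^{-1}(V) = {bravo, charlie, delta, echo} ∈ τ ✓.
  V = {[alfa], [bravo=echo], [charlie=delta]}: π^{-1}(V) = {alfa, bravo, charlie, delta, echo} ∈ τ ✓.
Open sets in the quotient: τ_Q = {{}, {[bravo=echo]}, {[alfa], [bravo=echo]}, {[bravo=echo], [charlie=delta]}, {[alfa], [bravo=echo], [charlie=delta]}} (5 elements).


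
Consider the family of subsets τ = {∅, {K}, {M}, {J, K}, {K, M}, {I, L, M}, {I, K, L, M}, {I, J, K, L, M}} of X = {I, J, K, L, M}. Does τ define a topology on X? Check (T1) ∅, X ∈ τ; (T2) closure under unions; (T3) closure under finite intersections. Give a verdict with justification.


τ is NOT a topology on X.

Axiom (T1): ∅ ∈ τ? Yes; X ∈ τ? Yes.
Axiom (T2/T3): check pairwise unions and intersections of members of τ.
Counterexample for (T2): {M} ∪ {J, K} = {J, K, M} ∉ τ. Therefore τ is NOT a topology.


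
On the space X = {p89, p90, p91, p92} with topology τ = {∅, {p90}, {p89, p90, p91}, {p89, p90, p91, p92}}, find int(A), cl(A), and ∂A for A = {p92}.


int(A) = ∅, cl(A) = {p92}, ∂A = {p92}.

Closed sets in (X, τ) are complements of opens:
  closed(X, τ) = {∅, {p92}, {p89, p91, p92}, {p89, p90, p91, p92}}.
int(A) = ⋃ {U ∈ τ : U ⊆ A}. Opens contained in A: ∅.
Taking the union of these: int(A) = ∅.
cl(A) = ⋂ {C closed : A ⊆ C}. Closed sets containing A: {p92}, {p89, p91, p92}, {p89, p90, p91, p92}.
Intersecting these: cl(A) = {p92}.
∂A = cl(A) ∖ int(A) = {p92} ∖ ∅ = {p92}.


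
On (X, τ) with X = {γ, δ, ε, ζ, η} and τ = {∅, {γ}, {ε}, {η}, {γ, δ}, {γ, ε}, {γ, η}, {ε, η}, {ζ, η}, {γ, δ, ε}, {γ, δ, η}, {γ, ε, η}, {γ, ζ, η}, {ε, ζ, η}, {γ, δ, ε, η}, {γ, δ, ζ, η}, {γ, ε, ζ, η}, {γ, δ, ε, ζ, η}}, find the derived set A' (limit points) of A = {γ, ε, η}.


A' = {δ, ζ}

For each x ∈ X, list the open sets U ∈ τ with x ∈ U, then check whether U ∩ (A ∖ {x}) ≠ ∅ for every such U.
  x = γ: open {γ} ∋ x has {γ} ∩ (A ∖ {γ}) = ∅, so x is NOT a limit point.
  x = δ: opens ∋ x are {γ, δ}, {γ, δ, ε}, {γ, δ, η}, {γ, δ, ε, η}, {γ, δ, ζ, η}, {γ, δ, ε, ζ, η}; each meets A ∖ {δ}, so x IS a limit point.
  x = ε: open {ε} ∋ x has {ε} ∩ (A ∖ {ε}) = ∅, so x is NOT a limit point.
  x = ζ: opens ∋ x are {ζ, η}, {γ, ζ, η}, {ε, ζ, η}, {γ, δ, ζ, η}, {γ, ε, ζ, η}, {γ, δ, ε, ζ, η}; each meets A ∖ {ζ}, so x IS a limit point.
  x = η: open {η} ∋ x has {η} ∩ (A ∖ {η}) = ∅, so x is NOT a limit point.
Collecting: A' = {δ, ζ}.


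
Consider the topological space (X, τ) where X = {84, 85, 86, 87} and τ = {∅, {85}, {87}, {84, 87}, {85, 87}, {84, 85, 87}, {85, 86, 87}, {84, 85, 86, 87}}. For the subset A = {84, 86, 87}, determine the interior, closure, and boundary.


int(A) = {84, 87}, cl(A) = {84, 86, 87}, ∂A = {86}.

Closed sets in (X, τ) are complements of opens:
  closed(X, τ) = {∅, {84}, {86}, {84, 86}, {85, 86}, {84, 85, 86}, {84, 86, 87}, {84, 85, 86, 87}}.
int(A) = ⋃ {U ∈ τ : U ⊆ A}. Opens contained in A: ∅, {87}, {84, 87}.
Taking the union of these: int(A) = {84, 87}.
cl(A) = ⋂ {C closed : A ⊆ C}. Closed sets containing A: {84, 86, 87}, {84, 85, 86, 87}.
Intersecting these: cl(A) = {84, 86, 87}.
∂A = cl(A) ∖ int(A) = {84, 86, 87} ∖ {84, 87} = {86}.


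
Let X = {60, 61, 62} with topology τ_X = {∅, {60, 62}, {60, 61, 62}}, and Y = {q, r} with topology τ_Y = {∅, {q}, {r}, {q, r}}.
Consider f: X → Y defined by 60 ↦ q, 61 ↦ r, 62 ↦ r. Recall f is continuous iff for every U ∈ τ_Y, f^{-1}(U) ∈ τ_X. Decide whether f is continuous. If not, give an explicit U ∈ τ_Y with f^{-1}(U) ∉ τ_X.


f is NOT continuous.

Compute f^{-1}(U) for each U ∈ τ_Y:
  U = ∅: f^{-1}(U) = ∅ ∈ τ_X ✓.
  U = {q}: f^{-1}(U) = {60} ∉ τ_X ✗.
  U = {r}: f^{-1}(U) = {61, 62} ∉ τ_X ✗.
  U = {q, r}: f^{-1}(U) = {60, 61, 62} ∈ τ_X ✓.
Found U = {q} with f^{-1}(U) = {60} not in τ_X. Therefore f is NOT continuous.


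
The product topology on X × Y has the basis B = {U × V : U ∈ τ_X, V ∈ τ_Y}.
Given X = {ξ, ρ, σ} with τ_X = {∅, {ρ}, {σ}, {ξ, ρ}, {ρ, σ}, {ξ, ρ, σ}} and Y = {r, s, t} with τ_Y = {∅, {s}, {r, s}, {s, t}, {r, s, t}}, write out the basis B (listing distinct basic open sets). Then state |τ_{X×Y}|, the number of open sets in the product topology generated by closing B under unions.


Basis B = {∅ × ∅, {ρ} × {s}, {σ} × {s}, {ξ, ρ} × {s}, {ρ} × {r, s}, {ρ} × {s, t}, {ρ, σ} × {s}, {σ} × {r, s}, {σ} × {s, t}, {ξ, ρ, σ} × {s}, {ρ} × {r, s, t}, {σ} × {r, s, t}, {ξ, ρ} × {r, s}, {ξ, ρ} × {s, t}, {ρ, σ} × {r, s}, {ρ, σ} × {s, t}, {ξ, ρ} × {r, s, t}, {ξ, ρ, σ} × {r, s}, {ξ, ρ, σ} × {s, t}, {ρ, σ} × {r, s, t}, {ξ, ρ, σ} × {r, s, t}}; |τ_{X×Y}| = 70.

Enumerate products U × V with U ∈ τ_X, V ∈ τ_Y (deduplicated):
  ∅ × ∅ = {} (∅)
  {ρ} × {s} = {(ρ,s)}
  {σ} × {s} = {(σ,s)}
  {ξ, ρ} × {s} = {(ξ,s), (ρ,s)}
  {ρ} × {r, s} = {(ρ,r), (ρ,s)}
  {ρ} × {s, t} = {(ρ,s), (ρ,t)}
  {ρ, σ} × {s} = {(ρ,s), (σ,s)}
  {σ} × {r, s} = {(σ,r), (σ,s)}
  {σ} × {s, t} = {(σ,s), (σ,t)}
  {ξ, ρ, σ} × {s} = {(ξ,s), (ρ,s), (σ,s)}
  {ρ} × {r, s, t} = {(ρ,r), (ρ,s), (ρ,t)}
  {σ} × {r, s, t} = {(σ,r), (σ,s), (σ,t)}
  {ξ, ρ} × {r, s} = {(ξ,r), (ξ,s), (ρ,r), (ρ,s)}
  {ξ, ρ} × {s, t} = {(ξ,s), (ξ,t), (ρ,s), (ρ,t)}
  {ρ, σ} × {r, s} = {(ρ,r), (ρ,s), (σ,r), (σ,s)}
  {ρ, σ} × {s, t} = {(ρ,s), (ρ,t), (σ,s), (σ,t)}
  {ξ, ρ} × {r, s, t} = {(ξ,r), (ξ,s), (ξ,t), (ρ,r), (ρ,s), (ρ,t)}
  {ξ, ρ, σ} × {r, s} = {(ξ,r), (ξ,s), (ρ,r), (ρ,s), (σ,r), (σ,s)}
  {ξ, ρ, σ} × {s, t} = {(ξ,s), (ξ,t), (ρ,s), (ρ,t), (σ,s), (σ,t)}
  {ρ, σ} × {r, s, t} = {(ρ,r), (ρ,s), (ρ,t), (σ,r), (σ,s), (σ,t)}
  {ξ, ρ, σ} × {r, s, t} = {(ξ,r), (ξ,s), (ξ,t), (ρ,r), (ρ,s), (ρ,t), (σ,r), (σ,s), (σ,t)}
These 21 distinct sets form the basis B.
Close under arbitrary unions to get τ_{X×Y}; counting gives |τ_{X×Y}| = 70.


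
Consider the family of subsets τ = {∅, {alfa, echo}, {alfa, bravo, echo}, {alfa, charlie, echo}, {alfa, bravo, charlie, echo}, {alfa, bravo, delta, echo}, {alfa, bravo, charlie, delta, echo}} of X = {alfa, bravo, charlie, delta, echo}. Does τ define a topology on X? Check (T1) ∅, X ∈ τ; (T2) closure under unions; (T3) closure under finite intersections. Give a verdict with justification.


τ IS a topology on X.

Axiom (T1): ∅ ∈ τ? Yes; X ∈ τ? Yes.
Axiom (T2/T3): check pairwise unions and intersections of members of τ.
All pairwise intersections and unions checked — each lies in τ. Therefore τ satisfies (T1), (T2), (T3): it IS a topology on X.


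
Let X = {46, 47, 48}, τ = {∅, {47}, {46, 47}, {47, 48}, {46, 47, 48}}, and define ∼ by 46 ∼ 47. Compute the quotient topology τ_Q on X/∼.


X/∼ = {[46=47], [48]}; |τ_Q| = 3.

Equivalence classes: [46=47], [48].
Quotient map π: X → X/∼ sends 46 ↦ [46=47], 47 ↦ [46=47], 48 ↦ [48].
For each subset V ⊆ X/∼, compute π^{-1}(V) ⊆ X and check whether π^{-1}(V) ∈ τ. V is open in τ_Q iff π^{-1}(V) ∈ τ.
  V = {}: π^{-1}(V) = ∅ ∈ τ ✓.
  V = {[46=47]}: π^{-1}(V) = {46, 47} ∈ τ ✓.
  V = {[48]}: π^{-1}(V) = {48} ∉ τ ✗.
  V = {[46=47], [48]}: π^{-1}(V) = {46, 47, 48} ∈ τ ✓.
Open sets in the quotient: τ_Q = {{}, {[46=47]}, {[46=47], [48]}} (3 elements).


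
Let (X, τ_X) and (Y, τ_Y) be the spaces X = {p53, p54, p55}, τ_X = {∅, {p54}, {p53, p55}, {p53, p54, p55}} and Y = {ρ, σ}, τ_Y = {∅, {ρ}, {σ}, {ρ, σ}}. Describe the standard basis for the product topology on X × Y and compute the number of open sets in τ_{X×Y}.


Basis B = {∅ × ∅, {p54} × {ρ}, {p54} × {σ}, {p53, p55} × {ρ}, {p53, p55} × {σ}, {p54} × {ρ, σ}, {p53, p54, p55} × {ρ}, {p53, p54, p55} × {σ}, {p53, p55} × {ρ, σ}, {p53, p54, p55} × {ρ, σ}}; |τ_{X×Y}| = 16.

Enumerate products U × V with U ∈ τ_X, V ∈ τ_Y (deduplicated):
  ∅ × ∅ = {} (∅)
  {p54} × {ρ} = {(p54,ρ)}
  {p54} × {σ} = {(p54,σ)}
  {p53, p55} × {ρ} = {(p53,ρ), (p55,ρ)}
  {p53, p55} × {σ} = {(p53,σ), (p55,σ)}
  {p54} × {ρ, σ} = {(p54,ρ), (p54,σ)}
  {p53, p54, p55} × {ρ} = {(p53,ρ), (p54,ρ), (p55,ρ)}
  {p53, p54, p55} × {σ} = {(p53,σ), (p54,σ), (p55,σ)}
  {p53, p55} × {ρ, σ} = {(p53,ρ), (p53,σ), (p55,ρ), (p55,σ)}
  {p53, p54, p55} × {ρ, σ} = {(p53,ρ), (p53,σ), (p54,ρ), (p54,σ), (p55,ρ), (p55,σ)}
These 10 distinct sets form the basis B.
Close under arbitrary unions to get τ_{X×Y}; counting gives |τ_{X×Y}| = 16.


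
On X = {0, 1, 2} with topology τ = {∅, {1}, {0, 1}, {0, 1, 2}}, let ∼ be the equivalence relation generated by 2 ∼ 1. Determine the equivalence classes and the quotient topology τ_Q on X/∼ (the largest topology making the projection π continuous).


X/∼ = {[0], [1=2]}; |τ_Q| = 2.

Equivalence classes: [0], [1=2].
Quotient map π: X → X/∼ sends 0 ↦ [0], 1 ↦ [1=2], 2 ↦ [1=2].
For each subset V ⊆ X/∼, compute π^{-1}(V) ⊆ X and check whether π^{-1}(V) ∈ τ. V is open in τ_Q iff π^{-1}(V) ∈ τ.
  V = {}: π^{-1}(V) = ∅ ∈ τ ✓.
  V = {[0]}: π^{-1}(V) = {0} ∉ τ ✗.
  V = {[1=2]}: π^{-1}(V) = {1, 2} ∉ τ ✗.
  V = {[0], [1=2]}: π^{-1}(V) = {0, 1, 2} ∈ τ ✓.
Open sets in the quotient: τ_Q = {{}, {[0], [1=2]}} (2 elements).


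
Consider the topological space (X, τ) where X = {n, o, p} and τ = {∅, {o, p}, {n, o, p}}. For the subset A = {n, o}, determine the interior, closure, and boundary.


int(A) = ∅, cl(A) = {n, o, p}, ∂A = {n, o, p}.

Closed sets in (X, τ) are complements of opens:
  closed(X, τ) = {∅, {n}, {n, o, p}}.
int(A) = ⋃ {U ∈ τ : U ⊆ A}. Opens contained in A: ∅.
Taking the union of these: int(A) = ∅.
cl(A) = ⋂ {C closed : A ⊆ C}. Closed sets containing A: {n, o, p}.
Intersecting these: cl(A) = {n, o, p}.
∂A = cl(A) ∖ int(A) = {n, o, p} ∖ ∅ = {n, o, p}.


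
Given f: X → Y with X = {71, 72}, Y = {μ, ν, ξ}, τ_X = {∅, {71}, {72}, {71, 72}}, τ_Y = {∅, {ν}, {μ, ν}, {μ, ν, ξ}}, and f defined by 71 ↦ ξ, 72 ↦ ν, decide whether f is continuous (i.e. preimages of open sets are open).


f IS continuous.

Compute f^{-1}(U) for each U ∈ τ_Y:
  U = ∅: f^{-1}(U) = ∅ ∈ τ_X ✓.
  U = {ν}: f^{-1}(U) = {72} ∈ τ_X ✓.
  U = {μ, ν}: f^{-1}(U) = {72} ∈ τ_X ✓.
  U = {μ, ν, ξ}: f^{-1}(U) = {71, 72} ∈ τ_X ✓.
Every preimage lies in τ_X, so f IS continuous.


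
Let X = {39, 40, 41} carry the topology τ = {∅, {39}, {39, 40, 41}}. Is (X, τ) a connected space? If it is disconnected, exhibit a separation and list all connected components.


(X, τ) is connected.

Find clopen sets (U ∈ τ with X ∖ U ∈ τ):
  U = ∅, X ∖ U = {39, 40, 41} — both open, so U is clopen.
  U = {39, 40, 41}, X ∖ U = ∅ — both open, so U is clopen.
Only trivial clopens (∅ and X) exist, so (X, τ) is connected.
Compute connected components by grouping points that agree on all clopens:
  component: {39, 40, 41}


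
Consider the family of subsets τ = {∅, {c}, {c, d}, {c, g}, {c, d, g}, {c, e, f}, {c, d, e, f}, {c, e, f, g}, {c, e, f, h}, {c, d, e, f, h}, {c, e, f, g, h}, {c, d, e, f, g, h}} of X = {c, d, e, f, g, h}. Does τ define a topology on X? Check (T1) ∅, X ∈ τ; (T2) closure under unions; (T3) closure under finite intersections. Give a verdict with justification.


τ is NOT a topology on X.

Axiom (T1): ∅ ∈ τ? Yes; X ∈ τ? Yes.
Axiom (T2/T3): check pairwise unions and intersections of members of τ.
Counterexample for (T2): {c, d} ∪ {c, e, f, g} = {c, d, e, f, g} ∉ τ. Therefore τ is NOT a topology.


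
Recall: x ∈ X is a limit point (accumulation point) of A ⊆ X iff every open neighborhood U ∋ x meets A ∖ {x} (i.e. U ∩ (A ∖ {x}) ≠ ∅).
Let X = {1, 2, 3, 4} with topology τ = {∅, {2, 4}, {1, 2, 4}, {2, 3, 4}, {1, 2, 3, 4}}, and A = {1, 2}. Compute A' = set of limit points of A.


A' = {1, 3, 4}

For each x ∈ X, list the open sets U ∈ τ with x ∈ U, then check whether U ∩ (A ∖ {x}) ≠ ∅ for every such U.
  x = 1: opens ∋ x are {1, 2, 4}, {1, 2, 3, 4}; each meets A ∖ {1}, so x IS a limit point.
  x = 2: open {2, 4} ∋ x has {2, 4} ∩ (A ∖ {2}) = ∅, so x is NOT a limit point.
  x = 3: opens ∋ x are {2, 3, 4}, {1, 2, 3, 4}; each meets A ∖ {3}, so x IS a limit point.
  x = 4: opens ∋ x are {2, 4}, {1, 2, 4}, {2, 3, 4}, {1, 2, 3, 4}; each meets A ∖ {4}, so x IS a limit point.
Collecting: A' = {1, 3, 4}.


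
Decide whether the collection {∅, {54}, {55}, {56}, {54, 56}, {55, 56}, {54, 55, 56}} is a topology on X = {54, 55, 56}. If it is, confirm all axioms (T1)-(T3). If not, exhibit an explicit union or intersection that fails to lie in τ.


τ is NOT a topology on X.

Axiom (T1): ∅ ∈ τ? Yes; X ∈ τ? Yes.
Axiom (T2/T3): check pairwise unions and intersections of members of τ.
Counterexample for (T2): {54} ∪ {55} = {54, 55} ∉ τ. Therefore τ is NOT a topology.


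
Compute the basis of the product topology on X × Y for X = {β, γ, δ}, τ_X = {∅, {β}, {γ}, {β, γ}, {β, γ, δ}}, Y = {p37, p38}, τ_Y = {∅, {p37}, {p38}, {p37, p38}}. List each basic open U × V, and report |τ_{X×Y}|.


Basis B = {∅ × ∅, {β} × {p37}, {β} × {p38}, {γ} × {p37}, {γ} × {p38}, {β} × {p37, p38}, {β, γ} × {p37}, {β, γ} × {p38}, {γ} × {p37, p38}, {β, γ, δ} × {p37}, {β, γ, δ} × {p38}, {β, γ} × {p37, p38}, {β, γ, δ} × {p37, p38}}; |τ_{X×Y}| = 25.

Enumerate products U × V with U ∈ τ_X, V ∈ τ_Y (deduplicated):
  ∅ × ∅ = {} (∅)
  {β} × {p37} = {(β,p37)}
  {β} × {p38} = {(β,p38)}
  {γ} × {p37} = {(γ,p37)}
  {γ} × {p38} = {(γ,p38)}
  {β} × {p37, p38} = {(β,p37), (β,p38)}
  {β, γ} × {p37} = {(β,p37), (γ,p37)}
  {β, γ} × {p38} = {(β,p38), (γ,p38)}
  {γ} × {p37, p38} = {(γ,p37), (γ,p38)}
  {β, γ, δ} × {p37} = {(β,p37), (γ,p37), (δ,p37)}
  {β, γ, δ} × {p38} = {(β,p38), (γ,p38), (δ,p38)}
  {β, γ} × {p37, p38} = {(β,p37), (β,p38), (γ,p37), (γ,p38)}
  {β, γ, δ} × {p37, p38} = {(β,p37), (β,p38), (γ,p37), (γ,p38), (δ,p37), (δ,p38)}
These 13 distinct sets form the basis B.
Close under arbitrary unions to get τ_{X×Y}; counting gives |τ_{X×Y}| = 25.


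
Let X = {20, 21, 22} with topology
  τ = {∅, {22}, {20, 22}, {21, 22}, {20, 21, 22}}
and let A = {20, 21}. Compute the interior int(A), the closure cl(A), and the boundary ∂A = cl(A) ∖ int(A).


int(A) = ∅, cl(A) = {20, 21}, ∂A = {20, 21}.

Closed sets in (X, τ) are complements of opens:
  closed(X, τ) = {∅, {20}, {21}, {20, 21}, {20, 21, 22}}.
int(A) = ⋃ {U ∈ τ : U ⊆ A}. Opens contained in A: ∅.
Taking the union of these: int(A) = ∅.
cl(A) = ⋂ {C closed : A ⊆ C}. Closed sets containing A: {20, 21}, {20, 21, 22}.
Intersecting these: cl(A) = {20, 21}.
∂A = cl(A) ∖ int(A) = {20, 21} ∖ ∅ = {20, 21}.


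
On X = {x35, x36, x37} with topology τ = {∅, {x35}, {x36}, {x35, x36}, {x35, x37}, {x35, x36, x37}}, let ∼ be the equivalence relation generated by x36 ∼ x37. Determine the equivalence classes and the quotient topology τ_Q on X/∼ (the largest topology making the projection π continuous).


X/∼ = {[x35], [x36=x37]}; |τ_Q| = 3.

Equivalence classes: [x35], [x36=x37].
Quotient map π: X → X/∼ sends x35 ↦ [x35], x36 ↦ [x36=x37], x37 ↦ [x36=x37].
For each subset V ⊆ X/∼, compute π^{-1}(V) ⊆ X and check whether π^{-1}(V) ∈ τ. V is open in τ_Q iff π^{-1}(V) ∈ τ.
  V = {}: π^{-1}(V) = ∅ ∈ τ ✓.
  V = {[x35]}: π^{-1}(V) = {x35} ∈ τ ✓.
  V = {[x36=x37]}: π^{-1}(V) = {x36, x37} ∉ τ ✗.
  V = {[x35], [x36=x37]}: π^{-1}(V) = {x35, x36, x37} ∈ τ ✓.
Open sets in the quotient: τ_Q = {{}, {[x35]}, {[x35], [x36=x37]}} (3 elements).


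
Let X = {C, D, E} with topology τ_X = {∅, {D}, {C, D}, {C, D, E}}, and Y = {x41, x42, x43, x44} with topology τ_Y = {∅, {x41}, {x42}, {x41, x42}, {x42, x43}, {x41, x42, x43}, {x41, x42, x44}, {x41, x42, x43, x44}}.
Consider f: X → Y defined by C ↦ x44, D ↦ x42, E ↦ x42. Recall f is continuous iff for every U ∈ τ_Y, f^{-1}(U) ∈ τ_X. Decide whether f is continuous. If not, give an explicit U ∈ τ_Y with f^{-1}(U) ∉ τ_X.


f is NOT continuous.

Compute f^{-1}(U) for each U ∈ τ_Y:
  U = ∅: f^{-1}(U) = ∅ ∈ τ_X ✓.
  U = {x41}: f^{-1}(U) = ∅ ∈ τ_X ✓.
  U = {x42}: f^{-1}(U) = {D, E} ∉ τ_X ✗.
  U = {x41, x42}: f^{-1}(U) = {D, E} ∉ τ_X ✗.
  U = {x42, x43}: f^{-1}(U) = {D, E} ∉ τ_X ✗.
  U = {x41, x42, x43}: f^{-1}(U) = {D, E} ∉ τ_X ✗.
  U = {x41, x42, x44}: f^{-1}(U) = {C, D, E} ∈ τ_X ✓.
  U = {x41, x42, x43, x44}: f^{-1}(U) = {C, D, E} ∈ τ_X ✓.
Found U = {x42} with f^{-1}(U) = {D, E} not in τ_X. Therefore f is NOT continuous.


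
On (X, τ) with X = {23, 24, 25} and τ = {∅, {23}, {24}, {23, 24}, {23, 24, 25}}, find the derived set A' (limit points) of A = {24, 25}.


A' = {25}

For each x ∈ X, list the open sets U ∈ τ with x ∈ U, then check whether U ∩ (A ∖ {x}) ≠ ∅ for every such U.
  x = 23: open {23} ∋ x has {23} ∩ (A ∖ {23}) = ∅, so x is NOT a limit point.
  x = 24: open {24} ∋ x has {24} ∩ (A ∖ {24}) = ∅, so x is NOT a limit point.
  x = 25: opens ∋ x are {23, 24, 25}; each meets A ∖ {25}, so x IS a limit point.
Collecting: A' = {25}.


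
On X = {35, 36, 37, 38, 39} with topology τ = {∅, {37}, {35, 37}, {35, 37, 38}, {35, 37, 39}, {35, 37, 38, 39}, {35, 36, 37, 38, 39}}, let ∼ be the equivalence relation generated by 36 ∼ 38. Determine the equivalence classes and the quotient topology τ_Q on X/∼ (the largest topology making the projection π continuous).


X/∼ = {[35], [36=38], [37], [39]}; |τ_Q| = 5.

Equivalence classes: [35], [36=38], [37], [39].
Quotient map π: X → X/∼ sends 35 ↦ [35], 36 ↦ [36=38], 37 ↦ [37], 38 ↦ [36=38], 39 ↦ [39].
For each subset V ⊆ X/∼, compute π^{-1}(V) ⊆ X and check whether π^{-1}(V) ∈ τ. V is open in τ_Q iff π^{-1}(V) ∈ τ.
  V = {}: π^{-1}(V) = ∅ ∈ τ ✓.
  V = {[35]}: π^{-1}(V) = {35} ∉ τ ✗.
  V = {[36=38]}: π^{-1}(V) = {36, 38} ∉ τ ✗.
  V = {[35], [36=38]}: π^{-1}(V) = {35, 36, 38} ∉ τ ✗.
  V = {[37]}: π^{-1}(V) = {37} ∈ τ ✓.
  V = {[35], [37]}: π^{-1}(V) = {35, 37} ∈ τ ✓.
  V = {[36=38], [37]}: π^{-1}(V) = {36, 37, 38} ∉ τ ✗.
  V = {[35], [36=38], [37]}: π^{-1}(V) = {35, 36, 37, 38} ∉ τ ✗.
  V = {[39]}: π^{-1}(V) = {39} ∉ τ ✗.
  V = {[35], [39]}: π^{-1}(V) = {35, 39} ∉ τ ✗.
  V = {[36=38], [39]}: π^{-1}(V) = {36, 38, 39} ∉ τ ✗.
  V = {[35], [36=38], [39]}: π^{-1}(V) = {35, 36, 38, 39} ∉ τ ✗.
  V = {[37], [39]}: π^{-1}(V) = {37, 39} ∉ τ ✗.
  V = {[35], [37], [39]}: π^{-1}(V) = {35, 37, 39} ∈ τ ✓.
  V = {[36=38], [37], [39]}: π^{-1}(V) = {36, 37, 38, 39} ∉ τ ✗.
  V = {[35], [36=38], [37], [39]}: π^{-1}(V) = {35, 36, 37, 38, 39} ∈ τ ✓.
Open sets in the quotient: τ_Q = {{}, {[37]}, {[35], [37]}, {[35], [37], [39]}, {[35], [36=38], [37], [39]}} (5 elements).


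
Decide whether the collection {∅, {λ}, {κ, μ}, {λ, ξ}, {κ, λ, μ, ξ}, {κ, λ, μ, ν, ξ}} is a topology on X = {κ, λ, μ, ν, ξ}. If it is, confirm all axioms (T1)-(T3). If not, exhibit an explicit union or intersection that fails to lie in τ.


τ is NOT a topology on X.

Axiom (T1): ∅ ∈ τ? Yes; X ∈ τ? Yes.
Axiom (T2/T3): check pairwise unions and intersections of members of τ.
Counterexample for (T2): {λ} ∪ {κ, μ} = {κ, λ, μ} ∉ τ. Therefore τ is NOT a topology.


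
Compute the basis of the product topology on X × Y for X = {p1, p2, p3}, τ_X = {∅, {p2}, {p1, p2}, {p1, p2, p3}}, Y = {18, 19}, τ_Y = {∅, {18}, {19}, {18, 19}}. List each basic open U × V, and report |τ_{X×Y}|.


Basis B = {∅ × ∅, {p2} × {18}, {p2} × {19}, {p1, p2} × {18}, {p1, p2} × {19}, {p2} × {18, 19}, {p1, p2, p3} × {18}, {p1, p2, p3} × {19}, {p1, p2} × {18, 19}, {p1, p2, p3} × {18, 19}}; |τ_{X×Y}| = 16.

Enumerate products U × V with U ∈ τ_X, V ∈ τ_Y (deduplicated):
  ∅ × ∅ = {} (∅)
  {p2} × {18} = {(p2,18)}
  {p2} × {19} = {(p2,19)}
  {p1, p2} × {18} = {(p1,18), (p2,18)}
  {p1, p2} × {19} = {(p1,19), (p2,19)}
  {p2} × {18, 19} = {(p2,18), (p2,19)}
  {p1, p2, p3} × {18} = {(p1,18), (p2,18), (p3,18)}
  {p1, p2, p3} × {19} = {(p1,19), (p2,19), (p3,19)}
  {p1, p2} × {18, 19} = {(p1,18), (p1,19), (p2,18), (p2,19)}
  {p1, p2, p3} × {18, 19} = {(p1,18), (p1,19), (p2,18), (p2,19), (p3,18), (p3,19)}
These 10 distinct sets form the basis B.
Close under arbitrary unions to get τ_{X×Y}; counting gives |τ_{X×Y}| = 16.


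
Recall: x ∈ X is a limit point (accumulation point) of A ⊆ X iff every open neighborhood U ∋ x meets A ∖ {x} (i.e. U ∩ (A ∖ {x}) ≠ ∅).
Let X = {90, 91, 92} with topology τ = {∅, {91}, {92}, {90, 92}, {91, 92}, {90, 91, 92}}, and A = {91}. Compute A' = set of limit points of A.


A' = ∅

For each x ∈ X, list the open sets U ∈ τ with x ∈ U, then check whether U ∩ (A ∖ {x}) ≠ ∅ for every such U.
  x = 90: open {90, 92} ∋ x has {90, 92} ∩ (A ∖ {90}) = ∅, so x is NOT a limit point.
  x = 91: open {91} ∋ x has {91} ∩ (A ∖ {91}) = ∅, so x is NOT a limit point.
  x = 92: open {92} ∋ x has {92} ∩ (A ∖ {92}) = ∅, so x is NOT a limit point.
Collecting: A' = ∅.


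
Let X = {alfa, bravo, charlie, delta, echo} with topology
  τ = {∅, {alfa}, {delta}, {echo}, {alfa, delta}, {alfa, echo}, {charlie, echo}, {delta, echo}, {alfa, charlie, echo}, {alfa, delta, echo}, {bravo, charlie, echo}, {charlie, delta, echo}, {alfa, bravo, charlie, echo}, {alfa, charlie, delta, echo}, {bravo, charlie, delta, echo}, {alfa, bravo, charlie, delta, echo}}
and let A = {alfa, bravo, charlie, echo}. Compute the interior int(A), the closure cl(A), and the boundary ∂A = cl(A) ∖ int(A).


int(A) = {alfa, bravo, charlie, echo}, cl(A) = {alfa, bravo, charlie, echo}, ∂A = ∅.

Closed sets in (X, τ) are complements of opens:
  closed(X, τ) = {∅, {alfa}, {bravo}, {delta}, {alfa, bravo}, {alfa, delta}, {bravo, charlie}, {bravo, delta}, {alfa, bravo, charlie}, {alfa, bravo, delta}, {bravo, charlie, delta}, {bravo, charlie, echo}, {alfa, bravo, charlie, delta}, {alfa, bravo, charlie, echo}, {bravo, charlie, delta, echo}, {alfa, bravo, charlie, delta, echo}}.
int(A) = ⋃ {U ∈ τ : U ⊆ A}. Opens contained in A: ∅, {alfa}, {echo}, {alfa, echo}, {charlie, echo}, {alfa, charlie, echo}, {bravo, charlie, echo}, {alfa, bravo, charlie, echo}.
Taking the union of these: int(A) = {alfa, bravo, charlie, echo}.
cl(A) = ⋂ {C closed : A ⊆ C}. Closed sets containing A: {alfa, bravo, charlie, echo}, {alfa, bravo, charlie, delta, echo}.
Intersecting these: cl(A) = {alfa, bravo, charlie, echo}.
∂A = cl(A) ∖ int(A) = {alfa, bravo, charlie, echo} ∖ {alfa, bravo, charlie, echo} = ∅.


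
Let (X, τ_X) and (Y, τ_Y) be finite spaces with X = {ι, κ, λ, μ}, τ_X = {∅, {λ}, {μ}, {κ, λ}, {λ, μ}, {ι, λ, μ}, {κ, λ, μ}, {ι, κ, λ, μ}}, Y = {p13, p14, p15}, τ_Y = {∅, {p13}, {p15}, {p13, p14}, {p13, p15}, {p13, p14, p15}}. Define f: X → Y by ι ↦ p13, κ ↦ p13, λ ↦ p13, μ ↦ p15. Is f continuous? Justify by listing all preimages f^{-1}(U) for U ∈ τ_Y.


f is NOT continuous.

Compute f^{-1}(U) for each U ∈ τ_Y:
  U = ∅: f^{-1}(U) = ∅ ∈ τ_X ✓.
  U = {p13}: f^{-1}(U) = {ι, κ, λ} ∉ τ_X ✗.
  U = {p15}: f^{-1}(U) = {μ} ∈ τ_X ✓.
  U = {p13, p14}: f^{-1}(U) = {ι, κ, λ} ∉ τ_X ✗.
  U = {p13, p15}: f^{-1}(U) = {ι, κ, λ, μ} ∈ τ_X ✓.
  U = {p13, p14, p15}: f^{-1}(U) = {ι, κ, λ, μ} ∈ τ_X ✓.
Found U = {p13} with f^{-1}(U) = {ι, κ, λ} not in τ_X. Therefore f is NOT continuous.


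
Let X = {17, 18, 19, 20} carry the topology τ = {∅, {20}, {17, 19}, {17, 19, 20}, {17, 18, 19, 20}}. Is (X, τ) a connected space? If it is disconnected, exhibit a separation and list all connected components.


(X, τ) is connected.

Find clopen sets (U ∈ τ with X ∖ U ∈ τ):
  U = ∅, X ∖ U = {17, 18, 19, 20} — both open, so U is clopen.
  U = {17, 18, 19, 20}, X ∖ U = ∅ — both open, so U is clopen.
Only trivial clopens (∅ and X) exist, so (X, τ) is connected.
Compute connected components by grouping points that agree on all clopens:
  component: {17, 18, 19, 20}


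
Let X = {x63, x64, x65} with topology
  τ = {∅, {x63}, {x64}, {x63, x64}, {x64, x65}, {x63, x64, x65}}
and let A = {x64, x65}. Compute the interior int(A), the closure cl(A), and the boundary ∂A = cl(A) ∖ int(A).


int(A) = {x64, x65}, cl(A) = {x64, x65}, ∂A = ∅.

Closed sets in (X, τ) are complements of opens:
  closed(X, τ) = {∅, {x63}, {x65}, {x63, x65}, {x64, x65}, {x63, x64, x65}}.
int(A) = ⋃ {U ∈ τ : U ⊆ A}. Opens contained in A: ∅, {x64}, {x64, x65}.
Taking the union of these: int(A) = {x64, x65}.
cl(A) = ⋂ {C closed : A ⊆ C}. Closed sets containing A: {x64, x65}, {x63, x64, x65}.
Intersecting these: cl(A) = {x64, x65}.
∂A = cl(A) ∖ int(A) = {x64, x65} ∖ {x64, x65} = ∅.


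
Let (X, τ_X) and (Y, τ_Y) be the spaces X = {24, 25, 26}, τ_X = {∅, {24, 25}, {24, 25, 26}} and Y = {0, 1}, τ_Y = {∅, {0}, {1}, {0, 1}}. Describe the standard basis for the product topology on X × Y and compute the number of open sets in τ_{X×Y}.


Basis B = {∅ × ∅, {24, 25} × {0}, {24, 25} × {1}, {24, 25, 26} × {0}, {24, 25, 26} × {1}, {24, 25} × {0, 1}, {24, 25, 26} × {0, 1}}; |τ_{X×Y}| = 9.

Enumerate products U × V with U ∈ τ_X, V ∈ τ_Y (deduplicated):
  ∅ × ∅ = {} (∅)
  {24, 25} × {0} = {(24,0), (25,0)}
  {24, 25} × {1} = {(24,1), (25,1)}
  {24, 25, 26} × {0} = {(24,0), (25,0), (26,0)}
  {24, 25, 26} × {1} = {(24,1), (25,1), (26,1)}
  {24, 25} × {0, 1} = {(24,0), (24,1), (25,0), (25,1)}
  {24, 25, 26} × {0, 1} = {(24,0), (24,1), (25,0), (25,1), (26,0), (26,1)}
These 7 distinct sets form the basis B.
Close under arbitrary unions to get τ_{X×Y}; counting gives |τ_{X×Y}| = 9.


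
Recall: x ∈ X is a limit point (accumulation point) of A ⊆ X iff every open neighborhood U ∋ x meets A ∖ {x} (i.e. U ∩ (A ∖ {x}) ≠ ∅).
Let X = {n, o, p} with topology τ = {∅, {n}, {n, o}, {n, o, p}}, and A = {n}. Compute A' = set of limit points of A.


A' = {o, p}

For each x ∈ X, list the open sets U ∈ τ with x ∈ U, then check whether U ∩ (A ∖ {x}) ≠ ∅ for every such U.
  x = n: open {n} ∋ x has {n} ∩ (A ∖ {n}) = ∅, so x is NOT a limit point.
  x = o: opens ∋ x are {n, o}, {n, o, p}; each meets A ∖ {o}, so x IS a limit point.
  x = p: opens ∋ x are {n, o, p}; each meets A ∖ {p}, so x IS a limit point.
Collecting: A' = {o, p}.


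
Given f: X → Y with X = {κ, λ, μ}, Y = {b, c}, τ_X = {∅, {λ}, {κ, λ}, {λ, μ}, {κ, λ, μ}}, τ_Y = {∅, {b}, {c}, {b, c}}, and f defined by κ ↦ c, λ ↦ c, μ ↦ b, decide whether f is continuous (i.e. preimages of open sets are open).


f is NOT continuous.

Compute f^{-1}(U) for each U ∈ τ_Y:
  U = ∅: f^{-1}(U) = ∅ ∈ τ_X ✓.
  U = {b}: f^{-1}(U) = {μ} ∉ τ_X ✗.
  U = {c}: f^{-1}(U) = {κ, λ} ∈ τ_X ✓.
  U = {b, c}: f^{-1}(U) = {κ, λ, μ} ∈ τ_X ✓.
Found U = {b} with f^{-1}(U) = {μ} not in τ_X. Therefore f is NOT continuous.


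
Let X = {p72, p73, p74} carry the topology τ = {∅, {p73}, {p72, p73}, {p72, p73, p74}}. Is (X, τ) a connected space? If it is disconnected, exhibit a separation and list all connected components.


(X, τ) is connected.

Find clopen sets (U ∈ τ with X ∖ U ∈ τ):
  U = ∅, X ∖ U = {p72, p73, p74} — both open, so U is clopen.
  U = {p72, p73, p74}, X ∖ U = ∅ — both open, so U is clopen.
Only trivial clopens (∅ and X) exist, so (X, τ) is connected.
Compute connected components by grouping points that agree on all clopens:
  component: {p72, p73, p74}


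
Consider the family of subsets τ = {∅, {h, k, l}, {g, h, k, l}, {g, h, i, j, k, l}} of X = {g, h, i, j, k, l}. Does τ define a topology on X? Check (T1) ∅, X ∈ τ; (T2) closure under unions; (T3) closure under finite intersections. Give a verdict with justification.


τ IS a topology on X.

Axiom (T1): ∅ ∈ τ? Yes; X ∈ τ? Yes.
Axiom (T2/T3): check pairwise unions and intersections of members of τ.
All pairwise intersections and unions checked — each lies in τ. Therefore τ satisfies (T1), (T2), (T3): it IS a topology on X.


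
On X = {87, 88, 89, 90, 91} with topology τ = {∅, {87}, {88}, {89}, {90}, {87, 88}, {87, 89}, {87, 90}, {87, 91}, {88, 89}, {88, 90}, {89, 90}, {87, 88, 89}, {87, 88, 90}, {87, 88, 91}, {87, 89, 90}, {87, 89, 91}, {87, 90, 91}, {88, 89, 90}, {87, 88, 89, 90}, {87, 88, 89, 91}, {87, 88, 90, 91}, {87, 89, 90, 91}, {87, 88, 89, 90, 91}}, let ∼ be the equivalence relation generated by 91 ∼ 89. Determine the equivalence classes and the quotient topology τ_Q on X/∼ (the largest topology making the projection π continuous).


X/∼ = {[87], [88], [89=91], [90]}; |τ_Q| = 12.

Equivalence classes: [87], [88], [89=91], [90].
Quotient map π: X → X/∼ sends 87 ↦ [87], 88 ↦ [88], 89 ↦ [89=91], 90 ↦ [90], 91 ↦ [89=91].
For each subset V ⊆ X/∼, compute π^{-1}(V) ⊆ X and check whether π^{-1}(V) ∈ τ. V is open in τ_Q iff π^{-1}(V) ∈ τ.
  V = {}: π^{-1}(V) = ∅ ∈ τ ✓.
  V = {[87]}: π^{-1}(V) = {87} ∈ τ ✓.
  V = {[88]}: π^{-1}(V) = {88} ∈ τ ✓.
  V = {[87], [88]}: π^{-1}(V) = {87, 88} ∈ τ ✓.
  V = {[89=91]}: π^{-1}(V) = {89, 91} ∉ τ ✗.
  V = {[87], [89=91]}: π^{-1}(V) = {87, 89, 91} ∈ τ ✓.
  V = {[88], [89=91]}: π^{-1}(V) = {88, 89, 91} ∉ τ ✗.
  V = {[87], [88], [89=91]}: π^{-1}(V) = {87, 88, 89, 91} ∈ τ ✓.
  V = {[90]}: π^{-1}(V) = {90} ∈ τ ✓.
  V = {[87], [90]}: π^{-1}(V) = {87, 90} ∈ τ ✓.
  V = {[88], [90]}: π^{-1}(V) = {88, 90} ∈ τ ✓.
  V = {[87], [88], [90]}: π^{-1}(V) = {87, 88, 90} ∈ τ ✓.
  V = {[89=91], [90]}: π^{-1}(V) = {89, 90, 91} ∉ τ ✗.
  V = {[87], [89=91], [90]}: π^{-1}(V) = {87, 89, 90, 91} ∈ τ ✓.
  V = {[88], [89=91], [90]}: π^{-1}(V) = {88, 89, 90, 91} ∉ τ ✗.
  V = {[87], [88], [89=91], [90]}: π^{-1}(V) = {87, 88, 89, 90, 91} ∈ τ ✓.
Open sets in the quotient: τ_Q = {{}, {[87]}, {[88]}, {[87], [88]}, {[87], [89=91]}, {[87], [88], [89=91]}, {[90]}, {[87], [90]}, {[88], [90]}, {[87], [88], [90]}, {[87], [89=91], [90]}, {[87], [88], [89=91], [90]}} (12 elements).


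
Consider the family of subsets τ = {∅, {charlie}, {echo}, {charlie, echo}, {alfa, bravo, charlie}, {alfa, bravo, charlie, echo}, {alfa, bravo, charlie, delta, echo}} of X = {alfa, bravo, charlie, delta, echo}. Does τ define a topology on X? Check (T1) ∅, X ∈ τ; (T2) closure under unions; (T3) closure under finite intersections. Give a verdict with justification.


τ IS a topology on X.

Axiom (T1): ∅ ∈ τ? Yes; X ∈ τ? Yes.
Axiom (T2/T3): check pairwise unions and intersections of members of τ.
All pairwise intersections and unions checked — each lies in τ. Therefore τ satisfies (T1), (T2), (T3): it IS a topology on X.


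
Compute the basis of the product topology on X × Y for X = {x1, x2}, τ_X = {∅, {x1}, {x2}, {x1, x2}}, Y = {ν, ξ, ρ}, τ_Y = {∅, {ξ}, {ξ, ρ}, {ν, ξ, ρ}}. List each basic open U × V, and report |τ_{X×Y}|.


Basis B = {∅ × ∅, {x1} × {ξ}, {x2} × {ξ}, {x1} × {ξ, ρ}, {x1, x2} × {ξ}, {x2} × {ξ, ρ}, {x1} × {ν, ξ, ρ}, {x2} × {ν, ξ, ρ}, {x1, x2} × {ξ, ρ}, {x1, x2} × {ν, ξ, ρ}}; |τ_{X×Y}| = 16.

Enumerate products U × V with U ∈ τ_X, V ∈ τ_Y (deduplicated):
  ∅ × ∅ = {} (∅)
  {x1} × {ξ} = {(x1,ξ)}
  {x2} × {ξ} = {(x2,ξ)}
  {x1} × {ξ, ρ} = {(x1,ξ), (x1,ρ)}
  {x1, x2} × {ξ} = {(x1,ξ), (x2,ξ)}
  {x2} × {ξ, ρ} = {(x2,ξ), (x2,ρ)}
  {x1} × {ν, ξ, ρ} = {(x1,ν), (x1,ξ), (x1,ρ)}
  {x2} × {ν, ξ, ρ} = {(x2,ν), (x2,ξ), (x2,ρ)}
  {x1, x2} × {ξ, ρ} = {(x1,ξ), (x1,ρ), (x2,ξ), (x2,ρ)}
  {x1, x2} × {ν, ξ, ρ} = {(x1,ν), (x1,ξ), (x1,ρ), (x2,ν), (x2,ξ), (x2,ρ)}
These 10 distinct sets form the basis B.
Close under arbitrary unions to get τ_{X×Y}; counting gives |τ_{X×Y}| = 16.


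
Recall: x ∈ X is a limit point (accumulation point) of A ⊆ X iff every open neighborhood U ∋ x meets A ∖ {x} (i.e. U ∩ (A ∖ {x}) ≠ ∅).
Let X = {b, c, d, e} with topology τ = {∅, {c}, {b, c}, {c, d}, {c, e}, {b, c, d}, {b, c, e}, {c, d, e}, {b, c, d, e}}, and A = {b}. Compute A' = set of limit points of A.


A' = ∅

For each x ∈ X, list the open sets U ∈ τ with x ∈ U, then check whether U ∩ (A ∖ {x}) ≠ ∅ for every such U.
  x = b: open {b, c} ∋ x has {b, c} ∩ (A ∖ {b}) = ∅, so x is NOT a limit point.
  x = c: open {c} ∋ x has {c} ∩ (A ∖ {c}) = ∅, so x is NOT a limit point.
  x = d: open {c, d} ∋ x has {c, d} ∩ (A ∖ {d}) = ∅, so x is NOT a limit point.
  x = e: open {c, e} ∋ x has {c, e} ∩ (A ∖ {e}) = ∅, so x is NOT a limit point.
Collecting: A' = ∅.


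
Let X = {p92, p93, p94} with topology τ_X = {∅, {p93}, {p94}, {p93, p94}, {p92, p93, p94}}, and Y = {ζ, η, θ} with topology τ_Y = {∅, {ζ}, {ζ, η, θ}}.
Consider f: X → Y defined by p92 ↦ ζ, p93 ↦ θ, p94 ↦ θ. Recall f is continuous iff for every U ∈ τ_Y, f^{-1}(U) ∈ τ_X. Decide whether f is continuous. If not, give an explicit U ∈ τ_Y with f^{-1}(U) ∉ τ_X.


f is NOT continuous.

Compute f^{-1}(U) for each U ∈ τ_Y:
  U = ∅: f^{-1}(U) = ∅ ∈ τ_X ✓.
  U = {ζ}: f^{-1}(U) = {p92} ∉ τ_X ✗.
  U = {ζ, η, θ}: f^{-1}(U) = {p92, p93, p94} ∈ τ_X ✓.
Found U = {ζ} with f^{-1}(U) = {p92} not in τ_X. Therefore f is NOT continuous.
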